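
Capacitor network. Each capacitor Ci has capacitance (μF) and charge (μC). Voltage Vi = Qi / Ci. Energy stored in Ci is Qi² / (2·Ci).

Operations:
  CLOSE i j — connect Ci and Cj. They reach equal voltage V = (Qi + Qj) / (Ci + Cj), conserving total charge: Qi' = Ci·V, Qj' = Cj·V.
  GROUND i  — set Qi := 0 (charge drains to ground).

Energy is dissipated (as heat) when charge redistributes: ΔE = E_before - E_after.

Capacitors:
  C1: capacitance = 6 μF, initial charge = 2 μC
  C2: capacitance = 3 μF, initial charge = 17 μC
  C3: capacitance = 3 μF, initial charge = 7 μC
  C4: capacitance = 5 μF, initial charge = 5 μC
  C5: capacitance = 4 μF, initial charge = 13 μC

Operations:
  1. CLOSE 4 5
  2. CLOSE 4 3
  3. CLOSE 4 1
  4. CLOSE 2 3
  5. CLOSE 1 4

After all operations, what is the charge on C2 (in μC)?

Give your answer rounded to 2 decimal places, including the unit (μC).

Answer: 11.69 μC

Derivation:
Initial: C1(6μF, Q=2μC, V=0.33V), C2(3μF, Q=17μC, V=5.67V), C3(3μF, Q=7μC, V=2.33V), C4(5μF, Q=5μC, V=1.00V), C5(4μF, Q=13μC, V=3.25V)
Op 1: CLOSE 4-5: Q_total=18.00, C_total=9.00, V=2.00; Q4=10.00, Q5=8.00; dissipated=5.625
Op 2: CLOSE 4-3: Q_total=17.00, C_total=8.00, V=2.12; Q4=10.62, Q3=6.38; dissipated=0.104
Op 3: CLOSE 4-1: Q_total=12.62, C_total=11.00, V=1.15; Q4=5.74, Q1=6.89; dissipated=4.377
Op 4: CLOSE 2-3: Q_total=23.38, C_total=6.00, V=3.90; Q2=11.69, Q3=11.69; dissipated=9.408
Op 5: CLOSE 1-4: Q_total=12.62, C_total=11.00, V=1.15; Q1=6.89, Q4=5.74; dissipated=0.000
Final charges: Q1=6.89, Q2=11.69, Q3=11.69, Q4=5.74, Q5=8.00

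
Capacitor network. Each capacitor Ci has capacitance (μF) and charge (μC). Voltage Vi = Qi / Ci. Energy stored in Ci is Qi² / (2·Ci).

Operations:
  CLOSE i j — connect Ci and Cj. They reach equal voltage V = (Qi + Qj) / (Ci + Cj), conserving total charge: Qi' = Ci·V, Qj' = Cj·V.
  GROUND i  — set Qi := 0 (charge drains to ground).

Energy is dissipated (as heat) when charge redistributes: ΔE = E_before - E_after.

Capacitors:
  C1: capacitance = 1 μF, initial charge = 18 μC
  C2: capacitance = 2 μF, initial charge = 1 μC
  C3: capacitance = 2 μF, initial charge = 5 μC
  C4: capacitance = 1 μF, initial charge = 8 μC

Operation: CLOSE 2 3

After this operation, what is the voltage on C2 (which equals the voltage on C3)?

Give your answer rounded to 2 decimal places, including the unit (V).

Answer: 1.50 V

Derivation:
Initial: C1(1μF, Q=18μC, V=18.00V), C2(2μF, Q=1μC, V=0.50V), C3(2μF, Q=5μC, V=2.50V), C4(1μF, Q=8μC, V=8.00V)
Op 1: CLOSE 2-3: Q_total=6.00, C_total=4.00, V=1.50; Q2=3.00, Q3=3.00; dissipated=2.000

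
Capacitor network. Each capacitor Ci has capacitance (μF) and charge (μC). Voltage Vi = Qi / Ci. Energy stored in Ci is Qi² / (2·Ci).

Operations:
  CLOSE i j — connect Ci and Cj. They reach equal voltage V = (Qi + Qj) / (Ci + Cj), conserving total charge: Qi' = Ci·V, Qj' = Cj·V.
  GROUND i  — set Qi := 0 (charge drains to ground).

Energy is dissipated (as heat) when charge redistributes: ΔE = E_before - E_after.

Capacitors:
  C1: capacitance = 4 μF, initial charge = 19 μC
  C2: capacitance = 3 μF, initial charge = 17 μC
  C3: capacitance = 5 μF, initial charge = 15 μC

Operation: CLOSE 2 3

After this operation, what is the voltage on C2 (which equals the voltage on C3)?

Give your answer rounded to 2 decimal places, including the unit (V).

Answer: 4.00 V

Derivation:
Initial: C1(4μF, Q=19μC, V=4.75V), C2(3μF, Q=17μC, V=5.67V), C3(5μF, Q=15μC, V=3.00V)
Op 1: CLOSE 2-3: Q_total=32.00, C_total=8.00, V=4.00; Q2=12.00, Q3=20.00; dissipated=6.667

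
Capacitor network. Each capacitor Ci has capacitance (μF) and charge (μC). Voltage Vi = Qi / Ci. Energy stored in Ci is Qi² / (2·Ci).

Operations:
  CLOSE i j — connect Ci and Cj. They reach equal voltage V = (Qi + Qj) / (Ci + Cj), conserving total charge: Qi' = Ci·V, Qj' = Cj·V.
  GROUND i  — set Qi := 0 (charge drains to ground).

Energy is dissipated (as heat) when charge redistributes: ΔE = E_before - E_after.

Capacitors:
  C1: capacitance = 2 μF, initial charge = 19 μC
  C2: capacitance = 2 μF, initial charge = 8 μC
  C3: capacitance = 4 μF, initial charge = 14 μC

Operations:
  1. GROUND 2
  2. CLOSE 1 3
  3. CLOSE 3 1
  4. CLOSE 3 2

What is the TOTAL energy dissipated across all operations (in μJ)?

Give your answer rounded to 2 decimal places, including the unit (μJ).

Initial: C1(2μF, Q=19μC, V=9.50V), C2(2μF, Q=8μC, V=4.00V), C3(4μF, Q=14μC, V=3.50V)
Op 1: GROUND 2: Q2=0; energy lost=16.000
Op 2: CLOSE 1-3: Q_total=33.00, C_total=6.00, V=5.50; Q1=11.00, Q3=22.00; dissipated=24.000
Op 3: CLOSE 3-1: Q_total=33.00, C_total=6.00, V=5.50; Q3=22.00, Q1=11.00; dissipated=0.000
Op 4: CLOSE 3-2: Q_total=22.00, C_total=6.00, V=3.67; Q3=14.67, Q2=7.33; dissipated=20.167
Total dissipated: 60.167 μJ

Answer: 60.17 μJ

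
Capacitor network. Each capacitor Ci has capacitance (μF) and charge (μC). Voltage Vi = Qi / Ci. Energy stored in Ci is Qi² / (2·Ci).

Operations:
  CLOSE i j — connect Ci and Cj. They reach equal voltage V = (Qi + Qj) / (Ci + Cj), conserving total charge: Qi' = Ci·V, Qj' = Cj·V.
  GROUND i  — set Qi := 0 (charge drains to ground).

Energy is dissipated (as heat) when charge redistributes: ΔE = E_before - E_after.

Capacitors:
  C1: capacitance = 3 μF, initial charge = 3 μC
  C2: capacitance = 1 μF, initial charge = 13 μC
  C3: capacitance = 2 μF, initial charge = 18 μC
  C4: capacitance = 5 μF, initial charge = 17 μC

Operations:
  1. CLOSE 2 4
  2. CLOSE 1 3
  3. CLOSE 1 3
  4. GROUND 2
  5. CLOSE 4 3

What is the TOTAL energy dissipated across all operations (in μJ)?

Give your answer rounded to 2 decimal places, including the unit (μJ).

Answer: 89.76 μJ

Derivation:
Initial: C1(3μF, Q=3μC, V=1.00V), C2(1μF, Q=13μC, V=13.00V), C3(2μF, Q=18μC, V=9.00V), C4(5μF, Q=17μC, V=3.40V)
Op 1: CLOSE 2-4: Q_total=30.00, C_total=6.00, V=5.00; Q2=5.00, Q4=25.00; dissipated=38.400
Op 2: CLOSE 1-3: Q_total=21.00, C_total=5.00, V=4.20; Q1=12.60, Q3=8.40; dissipated=38.400
Op 3: CLOSE 1-3: Q_total=21.00, C_total=5.00, V=4.20; Q1=12.60, Q3=8.40; dissipated=0.000
Op 4: GROUND 2: Q2=0; energy lost=12.500
Op 5: CLOSE 4-3: Q_total=33.40, C_total=7.00, V=4.77; Q4=23.86, Q3=9.54; dissipated=0.457
Total dissipated: 89.757 μJ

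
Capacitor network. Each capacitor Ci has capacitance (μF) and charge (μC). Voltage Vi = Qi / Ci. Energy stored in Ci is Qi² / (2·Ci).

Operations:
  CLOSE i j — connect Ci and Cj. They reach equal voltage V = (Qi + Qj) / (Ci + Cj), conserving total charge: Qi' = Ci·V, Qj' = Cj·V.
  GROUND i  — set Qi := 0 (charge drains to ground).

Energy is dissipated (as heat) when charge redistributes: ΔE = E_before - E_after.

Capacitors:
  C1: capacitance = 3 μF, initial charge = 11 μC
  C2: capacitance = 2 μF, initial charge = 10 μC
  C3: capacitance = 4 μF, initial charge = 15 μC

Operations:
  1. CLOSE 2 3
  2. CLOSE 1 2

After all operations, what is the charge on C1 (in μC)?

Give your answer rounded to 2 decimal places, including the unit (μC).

Answer: 11.60 μC

Derivation:
Initial: C1(3μF, Q=11μC, V=3.67V), C2(2μF, Q=10μC, V=5.00V), C3(4μF, Q=15μC, V=3.75V)
Op 1: CLOSE 2-3: Q_total=25.00, C_total=6.00, V=4.17; Q2=8.33, Q3=16.67; dissipated=1.042
Op 2: CLOSE 1-2: Q_total=19.33, C_total=5.00, V=3.87; Q1=11.60, Q2=7.73; dissipated=0.150
Final charges: Q1=11.60, Q2=7.73, Q3=16.67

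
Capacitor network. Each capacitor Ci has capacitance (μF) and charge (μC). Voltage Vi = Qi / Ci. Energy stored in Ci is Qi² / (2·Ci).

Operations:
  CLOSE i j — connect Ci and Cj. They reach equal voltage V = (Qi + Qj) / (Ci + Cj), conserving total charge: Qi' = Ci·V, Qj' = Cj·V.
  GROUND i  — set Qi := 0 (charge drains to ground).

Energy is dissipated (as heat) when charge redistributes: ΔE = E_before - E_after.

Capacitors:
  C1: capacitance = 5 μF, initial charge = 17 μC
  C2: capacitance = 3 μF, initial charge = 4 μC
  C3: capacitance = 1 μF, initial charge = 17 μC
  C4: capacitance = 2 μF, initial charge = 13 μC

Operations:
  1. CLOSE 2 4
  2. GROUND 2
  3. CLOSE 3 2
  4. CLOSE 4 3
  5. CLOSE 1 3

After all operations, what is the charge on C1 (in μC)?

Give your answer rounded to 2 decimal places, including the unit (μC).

Initial: C1(5μF, Q=17μC, V=3.40V), C2(3μF, Q=4μC, V=1.33V), C3(1μF, Q=17μC, V=17.00V), C4(2μF, Q=13μC, V=6.50V)
Op 1: CLOSE 2-4: Q_total=17.00, C_total=5.00, V=3.40; Q2=10.20, Q4=6.80; dissipated=16.017
Op 2: GROUND 2: Q2=0; energy lost=17.340
Op 3: CLOSE 3-2: Q_total=17.00, C_total=4.00, V=4.25; Q3=4.25, Q2=12.75; dissipated=108.375
Op 4: CLOSE 4-3: Q_total=11.05, C_total=3.00, V=3.68; Q4=7.37, Q3=3.68; dissipated=0.241
Op 5: CLOSE 1-3: Q_total=20.68, C_total=6.00, V=3.45; Q1=17.24, Q3=3.45; dissipated=0.033
Final charges: Q1=17.24, Q2=12.75, Q3=3.45, Q4=7.37

Answer: 17.24 μC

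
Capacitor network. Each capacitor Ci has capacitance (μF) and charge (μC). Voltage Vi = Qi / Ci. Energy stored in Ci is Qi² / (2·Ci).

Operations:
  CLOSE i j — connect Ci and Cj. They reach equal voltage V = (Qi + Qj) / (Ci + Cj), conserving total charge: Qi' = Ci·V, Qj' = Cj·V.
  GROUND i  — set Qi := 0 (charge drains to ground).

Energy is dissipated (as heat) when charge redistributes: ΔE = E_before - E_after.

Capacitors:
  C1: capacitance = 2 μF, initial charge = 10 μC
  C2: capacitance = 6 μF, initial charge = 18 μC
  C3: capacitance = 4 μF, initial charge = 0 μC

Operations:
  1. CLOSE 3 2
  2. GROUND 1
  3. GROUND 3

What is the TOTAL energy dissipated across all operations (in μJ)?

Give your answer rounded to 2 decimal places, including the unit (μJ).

Initial: C1(2μF, Q=10μC, V=5.00V), C2(6μF, Q=18μC, V=3.00V), C3(4μF, Q=0μC, V=0.00V)
Op 1: CLOSE 3-2: Q_total=18.00, C_total=10.00, V=1.80; Q3=7.20, Q2=10.80; dissipated=10.800
Op 2: GROUND 1: Q1=0; energy lost=25.000
Op 3: GROUND 3: Q3=0; energy lost=6.480
Total dissipated: 42.280 μJ

Answer: 42.28 μJ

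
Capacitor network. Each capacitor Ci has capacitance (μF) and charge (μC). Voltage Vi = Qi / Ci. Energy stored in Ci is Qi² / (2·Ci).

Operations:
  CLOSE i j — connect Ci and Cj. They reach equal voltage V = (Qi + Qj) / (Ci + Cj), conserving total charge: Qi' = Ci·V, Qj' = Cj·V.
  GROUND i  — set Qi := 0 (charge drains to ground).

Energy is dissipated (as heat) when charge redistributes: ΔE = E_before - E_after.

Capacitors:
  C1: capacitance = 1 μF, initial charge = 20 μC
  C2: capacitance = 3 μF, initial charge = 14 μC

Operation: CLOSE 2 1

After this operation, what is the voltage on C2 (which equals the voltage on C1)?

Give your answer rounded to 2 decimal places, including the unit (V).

Initial: C1(1μF, Q=20μC, V=20.00V), C2(3μF, Q=14μC, V=4.67V)
Op 1: CLOSE 2-1: Q_total=34.00, C_total=4.00, V=8.50; Q2=25.50, Q1=8.50; dissipated=88.167

Answer: 8.50 V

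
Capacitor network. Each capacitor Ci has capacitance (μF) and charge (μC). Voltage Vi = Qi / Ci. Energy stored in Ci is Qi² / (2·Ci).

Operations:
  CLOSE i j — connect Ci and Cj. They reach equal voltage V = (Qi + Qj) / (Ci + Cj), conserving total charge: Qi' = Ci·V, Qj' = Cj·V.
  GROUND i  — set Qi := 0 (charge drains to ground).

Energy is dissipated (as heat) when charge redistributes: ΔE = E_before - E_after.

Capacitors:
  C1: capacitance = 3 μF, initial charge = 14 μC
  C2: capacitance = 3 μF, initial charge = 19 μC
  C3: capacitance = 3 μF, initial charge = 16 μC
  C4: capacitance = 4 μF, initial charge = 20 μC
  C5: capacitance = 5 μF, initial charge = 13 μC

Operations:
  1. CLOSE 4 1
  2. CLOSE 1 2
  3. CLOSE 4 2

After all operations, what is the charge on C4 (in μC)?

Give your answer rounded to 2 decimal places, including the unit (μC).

Answer: 20.69 μC

Derivation:
Initial: C1(3μF, Q=14μC, V=4.67V), C2(3μF, Q=19μC, V=6.33V), C3(3μF, Q=16μC, V=5.33V), C4(4μF, Q=20μC, V=5.00V), C5(5μF, Q=13μC, V=2.60V)
Op 1: CLOSE 4-1: Q_total=34.00, C_total=7.00, V=4.86; Q4=19.43, Q1=14.57; dissipated=0.095
Op 2: CLOSE 1-2: Q_total=33.57, C_total=6.00, V=5.60; Q1=16.79, Q2=16.79; dissipated=1.634
Op 3: CLOSE 4-2: Q_total=36.21, C_total=7.00, V=5.17; Q4=20.69, Q2=15.52; dissipated=0.467
Final charges: Q1=16.79, Q2=15.52, Q3=16.00, Q4=20.69, Q5=13.00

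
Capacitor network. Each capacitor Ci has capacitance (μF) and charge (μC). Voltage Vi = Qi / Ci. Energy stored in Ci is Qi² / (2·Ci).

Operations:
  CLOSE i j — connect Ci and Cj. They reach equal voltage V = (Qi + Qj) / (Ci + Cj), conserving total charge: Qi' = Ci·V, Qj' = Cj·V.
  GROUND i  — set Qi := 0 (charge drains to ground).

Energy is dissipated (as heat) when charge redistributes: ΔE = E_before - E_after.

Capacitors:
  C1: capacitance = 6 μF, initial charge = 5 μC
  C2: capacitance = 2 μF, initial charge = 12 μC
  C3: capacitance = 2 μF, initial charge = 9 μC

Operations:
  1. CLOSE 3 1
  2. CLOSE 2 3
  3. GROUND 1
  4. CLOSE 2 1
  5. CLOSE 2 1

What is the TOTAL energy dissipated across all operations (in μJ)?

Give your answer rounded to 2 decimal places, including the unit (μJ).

Answer: 39.56 μJ

Derivation:
Initial: C1(6μF, Q=5μC, V=0.83V), C2(2μF, Q=12μC, V=6.00V), C3(2μF, Q=9μC, V=4.50V)
Op 1: CLOSE 3-1: Q_total=14.00, C_total=8.00, V=1.75; Q3=3.50, Q1=10.50; dissipated=10.083
Op 2: CLOSE 2-3: Q_total=15.50, C_total=4.00, V=3.88; Q2=7.75, Q3=7.75; dissipated=9.031
Op 3: GROUND 1: Q1=0; energy lost=9.188
Op 4: CLOSE 2-1: Q_total=7.75, C_total=8.00, V=0.97; Q2=1.94, Q1=5.81; dissipated=11.262
Op 5: CLOSE 2-1: Q_total=7.75, C_total=8.00, V=0.97; Q2=1.94, Q1=5.81; dissipated=0.000
Total dissipated: 39.564 μJ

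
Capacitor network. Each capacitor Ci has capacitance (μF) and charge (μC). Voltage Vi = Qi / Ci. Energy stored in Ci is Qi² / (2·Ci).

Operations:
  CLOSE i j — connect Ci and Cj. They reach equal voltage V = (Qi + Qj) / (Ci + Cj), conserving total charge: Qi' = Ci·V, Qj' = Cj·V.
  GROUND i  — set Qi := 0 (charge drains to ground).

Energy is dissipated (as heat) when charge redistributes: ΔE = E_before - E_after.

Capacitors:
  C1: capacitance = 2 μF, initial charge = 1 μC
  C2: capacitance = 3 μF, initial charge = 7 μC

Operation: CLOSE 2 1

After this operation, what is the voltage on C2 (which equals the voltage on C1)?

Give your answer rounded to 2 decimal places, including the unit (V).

Initial: C1(2μF, Q=1μC, V=0.50V), C2(3μF, Q=7μC, V=2.33V)
Op 1: CLOSE 2-1: Q_total=8.00, C_total=5.00, V=1.60; Q2=4.80, Q1=3.20; dissipated=2.017

Answer: 1.60 V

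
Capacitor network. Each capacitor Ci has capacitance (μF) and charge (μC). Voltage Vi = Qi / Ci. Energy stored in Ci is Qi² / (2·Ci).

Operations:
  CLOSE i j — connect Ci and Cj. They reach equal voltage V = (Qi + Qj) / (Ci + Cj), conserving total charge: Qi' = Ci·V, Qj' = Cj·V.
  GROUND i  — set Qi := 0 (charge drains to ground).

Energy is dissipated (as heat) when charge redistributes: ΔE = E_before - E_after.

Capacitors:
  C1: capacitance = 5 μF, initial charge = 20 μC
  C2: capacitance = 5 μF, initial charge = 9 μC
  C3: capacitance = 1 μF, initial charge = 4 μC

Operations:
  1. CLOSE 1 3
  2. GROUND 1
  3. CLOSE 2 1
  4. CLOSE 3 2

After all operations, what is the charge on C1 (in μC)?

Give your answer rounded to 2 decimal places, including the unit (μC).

Initial: C1(5μF, Q=20μC, V=4.00V), C2(5μF, Q=9μC, V=1.80V), C3(1μF, Q=4μC, V=4.00V)
Op 1: CLOSE 1-3: Q_total=24.00, C_total=6.00, V=4.00; Q1=20.00, Q3=4.00; dissipated=0.000
Op 2: GROUND 1: Q1=0; energy lost=40.000
Op 3: CLOSE 2-1: Q_total=9.00, C_total=10.00, V=0.90; Q2=4.50, Q1=4.50; dissipated=4.050
Op 4: CLOSE 3-2: Q_total=8.50, C_total=6.00, V=1.42; Q3=1.42, Q2=7.08; dissipated=4.004
Final charges: Q1=4.50, Q2=7.08, Q3=1.42

Answer: 4.50 μC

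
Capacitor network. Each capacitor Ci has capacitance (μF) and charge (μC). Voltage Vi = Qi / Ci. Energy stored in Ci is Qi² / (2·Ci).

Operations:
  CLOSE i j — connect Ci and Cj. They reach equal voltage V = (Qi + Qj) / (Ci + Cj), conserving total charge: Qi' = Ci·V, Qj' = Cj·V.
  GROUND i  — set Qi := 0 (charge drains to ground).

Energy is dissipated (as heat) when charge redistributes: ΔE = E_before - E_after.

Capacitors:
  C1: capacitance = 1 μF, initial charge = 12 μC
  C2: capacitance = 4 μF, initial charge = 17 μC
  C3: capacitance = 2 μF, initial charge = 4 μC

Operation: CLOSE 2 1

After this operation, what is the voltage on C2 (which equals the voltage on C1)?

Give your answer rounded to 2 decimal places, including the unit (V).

Initial: C1(1μF, Q=12μC, V=12.00V), C2(4μF, Q=17μC, V=4.25V), C3(2μF, Q=4μC, V=2.00V)
Op 1: CLOSE 2-1: Q_total=29.00, C_total=5.00, V=5.80; Q2=23.20, Q1=5.80; dissipated=24.025

Answer: 5.80 V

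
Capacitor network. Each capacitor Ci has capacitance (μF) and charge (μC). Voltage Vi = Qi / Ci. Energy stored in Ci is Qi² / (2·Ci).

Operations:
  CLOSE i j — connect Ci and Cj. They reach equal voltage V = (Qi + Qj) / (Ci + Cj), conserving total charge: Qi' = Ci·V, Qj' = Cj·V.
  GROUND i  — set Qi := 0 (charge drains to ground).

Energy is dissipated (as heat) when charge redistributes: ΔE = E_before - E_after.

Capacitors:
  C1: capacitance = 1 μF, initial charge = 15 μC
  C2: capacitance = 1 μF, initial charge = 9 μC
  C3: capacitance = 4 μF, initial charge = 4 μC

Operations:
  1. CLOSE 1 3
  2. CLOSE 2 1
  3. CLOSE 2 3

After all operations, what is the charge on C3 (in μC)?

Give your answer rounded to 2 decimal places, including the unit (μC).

Answer: 17.28 μC

Derivation:
Initial: C1(1μF, Q=15μC, V=15.00V), C2(1μF, Q=9μC, V=9.00V), C3(4μF, Q=4μC, V=1.00V)
Op 1: CLOSE 1-3: Q_total=19.00, C_total=5.00, V=3.80; Q1=3.80, Q3=15.20; dissipated=78.400
Op 2: CLOSE 2-1: Q_total=12.80, C_total=2.00, V=6.40; Q2=6.40, Q1=6.40; dissipated=6.760
Op 3: CLOSE 2-3: Q_total=21.60, C_total=5.00, V=4.32; Q2=4.32, Q3=17.28; dissipated=2.704
Final charges: Q1=6.40, Q2=4.32, Q3=17.28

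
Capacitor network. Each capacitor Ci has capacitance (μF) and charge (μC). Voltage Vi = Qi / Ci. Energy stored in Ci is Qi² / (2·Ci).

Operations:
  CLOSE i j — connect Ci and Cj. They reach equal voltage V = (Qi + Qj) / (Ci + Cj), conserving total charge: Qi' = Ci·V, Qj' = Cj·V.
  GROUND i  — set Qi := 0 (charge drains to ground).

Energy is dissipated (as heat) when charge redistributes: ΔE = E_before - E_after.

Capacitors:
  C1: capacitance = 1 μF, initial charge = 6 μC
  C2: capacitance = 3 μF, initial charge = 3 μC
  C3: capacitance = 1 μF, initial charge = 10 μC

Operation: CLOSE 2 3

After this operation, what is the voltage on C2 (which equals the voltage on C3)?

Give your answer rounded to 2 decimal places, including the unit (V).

Answer: 3.25 V

Derivation:
Initial: C1(1μF, Q=6μC, V=6.00V), C2(3μF, Q=3μC, V=1.00V), C3(1μF, Q=10μC, V=10.00V)
Op 1: CLOSE 2-3: Q_total=13.00, C_total=4.00, V=3.25; Q2=9.75, Q3=3.25; dissipated=30.375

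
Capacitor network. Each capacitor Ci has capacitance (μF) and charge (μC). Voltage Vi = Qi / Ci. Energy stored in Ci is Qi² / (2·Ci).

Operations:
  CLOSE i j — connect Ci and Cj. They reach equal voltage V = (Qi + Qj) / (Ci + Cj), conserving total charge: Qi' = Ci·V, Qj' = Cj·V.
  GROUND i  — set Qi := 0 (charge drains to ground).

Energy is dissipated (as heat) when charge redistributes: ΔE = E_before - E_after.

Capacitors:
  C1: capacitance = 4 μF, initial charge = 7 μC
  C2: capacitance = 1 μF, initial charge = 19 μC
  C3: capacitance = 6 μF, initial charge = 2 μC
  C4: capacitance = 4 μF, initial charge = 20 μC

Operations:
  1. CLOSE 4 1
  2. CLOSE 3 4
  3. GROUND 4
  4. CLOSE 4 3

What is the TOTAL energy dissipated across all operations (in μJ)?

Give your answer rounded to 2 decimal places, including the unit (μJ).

Answer: 29.35 μJ

Derivation:
Initial: C1(4μF, Q=7μC, V=1.75V), C2(1μF, Q=19μC, V=19.00V), C3(6μF, Q=2μC, V=0.33V), C4(4μF, Q=20μC, V=5.00V)
Op 1: CLOSE 4-1: Q_total=27.00, C_total=8.00, V=3.38; Q4=13.50, Q1=13.50; dissipated=10.562
Op 2: CLOSE 3-4: Q_total=15.50, C_total=10.00, V=1.55; Q3=9.30, Q4=6.20; dissipated=11.102
Op 3: GROUND 4: Q4=0; energy lost=4.805
Op 4: CLOSE 4-3: Q_total=9.30, C_total=10.00, V=0.93; Q4=3.72, Q3=5.58; dissipated=2.883
Total dissipated: 29.353 μJ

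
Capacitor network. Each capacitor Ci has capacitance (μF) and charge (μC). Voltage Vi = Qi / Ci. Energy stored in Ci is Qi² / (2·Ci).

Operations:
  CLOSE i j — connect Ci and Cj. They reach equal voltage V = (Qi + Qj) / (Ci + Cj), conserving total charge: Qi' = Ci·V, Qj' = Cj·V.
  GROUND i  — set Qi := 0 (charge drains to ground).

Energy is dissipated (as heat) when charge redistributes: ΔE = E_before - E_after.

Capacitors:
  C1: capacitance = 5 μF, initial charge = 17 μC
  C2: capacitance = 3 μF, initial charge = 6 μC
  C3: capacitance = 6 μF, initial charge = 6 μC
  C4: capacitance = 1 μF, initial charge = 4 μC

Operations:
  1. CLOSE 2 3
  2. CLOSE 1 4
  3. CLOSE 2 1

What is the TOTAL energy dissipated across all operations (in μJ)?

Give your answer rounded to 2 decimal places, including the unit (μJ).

Initial: C1(5μF, Q=17μC, V=3.40V), C2(3μF, Q=6μC, V=2.00V), C3(6μF, Q=6μC, V=1.00V), C4(1μF, Q=4μC, V=4.00V)
Op 1: CLOSE 2-3: Q_total=12.00, C_total=9.00, V=1.33; Q2=4.00, Q3=8.00; dissipated=1.000
Op 2: CLOSE 1-4: Q_total=21.00, C_total=6.00, V=3.50; Q1=17.50, Q4=3.50; dissipated=0.150
Op 3: CLOSE 2-1: Q_total=21.50, C_total=8.00, V=2.69; Q2=8.06, Q1=13.44; dissipated=4.401
Total dissipated: 5.551 μJ

Answer: 5.55 μJ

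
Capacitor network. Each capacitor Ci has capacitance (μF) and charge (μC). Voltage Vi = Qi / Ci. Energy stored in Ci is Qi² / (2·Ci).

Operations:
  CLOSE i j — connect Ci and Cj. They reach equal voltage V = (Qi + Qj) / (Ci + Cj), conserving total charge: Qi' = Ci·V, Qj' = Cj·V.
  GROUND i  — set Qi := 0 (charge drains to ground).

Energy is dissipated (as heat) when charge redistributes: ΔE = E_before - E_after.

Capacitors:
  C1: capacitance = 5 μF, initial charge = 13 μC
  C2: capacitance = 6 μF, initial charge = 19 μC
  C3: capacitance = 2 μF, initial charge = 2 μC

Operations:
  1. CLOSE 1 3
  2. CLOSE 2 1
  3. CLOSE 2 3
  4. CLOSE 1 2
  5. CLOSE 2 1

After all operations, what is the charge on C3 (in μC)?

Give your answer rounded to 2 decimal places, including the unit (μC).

Answer: 5.12 μC

Derivation:
Initial: C1(5μF, Q=13μC, V=2.60V), C2(6μF, Q=19μC, V=3.17V), C3(2μF, Q=2μC, V=1.00V)
Op 1: CLOSE 1-3: Q_total=15.00, C_total=7.00, V=2.14; Q1=10.71, Q3=4.29; dissipated=1.829
Op 2: CLOSE 2-1: Q_total=29.71, C_total=11.00, V=2.70; Q2=16.21, Q1=13.51; dissipated=1.429
Op 3: CLOSE 2-3: Q_total=20.49, C_total=8.00, V=2.56; Q2=15.37, Q3=5.12; dissipated=0.234
Op 4: CLOSE 1-2: Q_total=28.88, C_total=11.00, V=2.63; Q1=13.13, Q2=15.75; dissipated=0.027
Op 5: CLOSE 2-1: Q_total=28.88, C_total=11.00, V=2.63; Q2=15.75, Q1=13.13; dissipated=0.000
Final charges: Q1=13.13, Q2=15.75, Q3=5.12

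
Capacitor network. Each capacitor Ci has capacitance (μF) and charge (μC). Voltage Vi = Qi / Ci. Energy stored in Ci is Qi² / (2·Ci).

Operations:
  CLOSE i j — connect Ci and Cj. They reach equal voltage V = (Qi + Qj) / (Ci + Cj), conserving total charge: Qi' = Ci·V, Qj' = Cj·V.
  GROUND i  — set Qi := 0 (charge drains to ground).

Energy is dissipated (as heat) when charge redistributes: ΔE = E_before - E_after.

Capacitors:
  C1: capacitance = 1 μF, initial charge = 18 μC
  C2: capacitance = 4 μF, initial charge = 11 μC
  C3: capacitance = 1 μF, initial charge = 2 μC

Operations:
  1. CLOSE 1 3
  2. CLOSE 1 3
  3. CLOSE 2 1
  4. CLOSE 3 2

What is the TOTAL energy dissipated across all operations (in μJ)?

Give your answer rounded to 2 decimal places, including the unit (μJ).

Initial: C1(1μF, Q=18μC, V=18.00V), C2(4μF, Q=11μC, V=2.75V), C3(1μF, Q=2μC, V=2.00V)
Op 1: CLOSE 1-3: Q_total=20.00, C_total=2.00, V=10.00; Q1=10.00, Q3=10.00; dissipated=64.000
Op 2: CLOSE 1-3: Q_total=20.00, C_total=2.00, V=10.00; Q1=10.00, Q3=10.00; dissipated=0.000
Op 3: CLOSE 2-1: Q_total=21.00, C_total=5.00, V=4.20; Q2=16.80, Q1=4.20; dissipated=21.025
Op 4: CLOSE 3-2: Q_total=26.80, C_total=5.00, V=5.36; Q3=5.36, Q2=21.44; dissipated=13.456
Total dissipated: 98.481 μJ

Answer: 98.48 μJ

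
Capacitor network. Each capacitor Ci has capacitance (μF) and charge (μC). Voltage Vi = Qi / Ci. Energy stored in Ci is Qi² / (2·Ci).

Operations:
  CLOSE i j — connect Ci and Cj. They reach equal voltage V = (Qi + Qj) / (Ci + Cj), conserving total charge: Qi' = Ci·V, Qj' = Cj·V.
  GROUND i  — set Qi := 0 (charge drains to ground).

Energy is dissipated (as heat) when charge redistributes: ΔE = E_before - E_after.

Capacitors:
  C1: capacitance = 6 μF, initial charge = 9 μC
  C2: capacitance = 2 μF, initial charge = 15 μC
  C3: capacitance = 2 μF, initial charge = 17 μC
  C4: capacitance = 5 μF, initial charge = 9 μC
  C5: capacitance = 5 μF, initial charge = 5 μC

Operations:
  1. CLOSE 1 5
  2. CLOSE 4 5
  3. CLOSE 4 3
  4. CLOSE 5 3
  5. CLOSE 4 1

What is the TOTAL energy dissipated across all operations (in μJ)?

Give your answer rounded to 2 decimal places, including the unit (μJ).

Answer: 45.08 μJ

Derivation:
Initial: C1(6μF, Q=9μC, V=1.50V), C2(2μF, Q=15μC, V=7.50V), C3(2μF, Q=17μC, V=8.50V), C4(5μF, Q=9μC, V=1.80V), C5(5μF, Q=5μC, V=1.00V)
Op 1: CLOSE 1-5: Q_total=14.00, C_total=11.00, V=1.27; Q1=7.64, Q5=6.36; dissipated=0.341
Op 2: CLOSE 4-5: Q_total=15.36, C_total=10.00, V=1.54; Q4=7.68, Q5=7.68; dissipated=0.348
Op 3: CLOSE 4-3: Q_total=24.68, C_total=7.00, V=3.53; Q4=17.63, Q3=7.05; dissipated=34.637
Op 4: CLOSE 5-3: Q_total=14.73, C_total=7.00, V=2.10; Q5=10.52, Q3=4.21; dissipated=2.828
Op 5: CLOSE 4-1: Q_total=25.27, C_total=11.00, V=2.30; Q4=11.48, Q1=13.78; dissipated=6.923
Total dissipated: 45.077 μJ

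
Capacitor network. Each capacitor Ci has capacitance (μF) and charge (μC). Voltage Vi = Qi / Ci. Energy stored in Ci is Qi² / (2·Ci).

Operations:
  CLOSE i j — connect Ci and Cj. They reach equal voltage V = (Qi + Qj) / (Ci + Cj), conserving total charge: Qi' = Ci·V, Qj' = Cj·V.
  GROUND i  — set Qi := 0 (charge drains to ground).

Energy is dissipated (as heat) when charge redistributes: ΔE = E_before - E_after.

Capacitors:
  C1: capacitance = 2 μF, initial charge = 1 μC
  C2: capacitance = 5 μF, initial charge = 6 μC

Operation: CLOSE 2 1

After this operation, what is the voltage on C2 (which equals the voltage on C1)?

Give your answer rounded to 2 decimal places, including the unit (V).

Initial: C1(2μF, Q=1μC, V=0.50V), C2(5μF, Q=6μC, V=1.20V)
Op 1: CLOSE 2-1: Q_total=7.00, C_total=7.00, V=1.00; Q2=5.00, Q1=2.00; dissipated=0.350

Answer: 1.00 V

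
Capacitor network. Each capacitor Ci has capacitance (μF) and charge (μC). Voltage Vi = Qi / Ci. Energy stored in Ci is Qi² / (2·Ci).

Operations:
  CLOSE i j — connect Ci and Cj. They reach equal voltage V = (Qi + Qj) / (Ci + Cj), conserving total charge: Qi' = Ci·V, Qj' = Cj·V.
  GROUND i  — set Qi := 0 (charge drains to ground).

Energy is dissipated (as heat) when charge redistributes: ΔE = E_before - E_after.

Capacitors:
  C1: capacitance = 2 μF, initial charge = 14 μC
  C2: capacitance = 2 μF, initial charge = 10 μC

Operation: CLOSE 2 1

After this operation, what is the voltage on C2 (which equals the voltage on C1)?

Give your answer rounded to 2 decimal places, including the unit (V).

Answer: 6.00 V

Derivation:
Initial: C1(2μF, Q=14μC, V=7.00V), C2(2μF, Q=10μC, V=5.00V)
Op 1: CLOSE 2-1: Q_total=24.00, C_total=4.00, V=6.00; Q2=12.00, Q1=12.00; dissipated=2.000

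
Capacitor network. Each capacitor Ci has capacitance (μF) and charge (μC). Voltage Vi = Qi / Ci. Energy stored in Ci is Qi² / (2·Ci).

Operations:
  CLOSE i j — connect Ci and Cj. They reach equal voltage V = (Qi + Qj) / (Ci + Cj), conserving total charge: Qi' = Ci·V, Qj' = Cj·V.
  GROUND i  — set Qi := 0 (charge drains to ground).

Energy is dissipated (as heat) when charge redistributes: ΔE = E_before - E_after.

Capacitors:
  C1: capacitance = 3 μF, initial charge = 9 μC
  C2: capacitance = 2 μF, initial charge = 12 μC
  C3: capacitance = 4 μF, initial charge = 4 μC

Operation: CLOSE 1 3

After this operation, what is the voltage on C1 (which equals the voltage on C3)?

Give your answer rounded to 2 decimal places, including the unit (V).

Answer: 1.86 V

Derivation:
Initial: C1(3μF, Q=9μC, V=3.00V), C2(2μF, Q=12μC, V=6.00V), C3(4μF, Q=4μC, V=1.00V)
Op 1: CLOSE 1-3: Q_total=13.00, C_total=7.00, V=1.86; Q1=5.57, Q3=7.43; dissipated=3.429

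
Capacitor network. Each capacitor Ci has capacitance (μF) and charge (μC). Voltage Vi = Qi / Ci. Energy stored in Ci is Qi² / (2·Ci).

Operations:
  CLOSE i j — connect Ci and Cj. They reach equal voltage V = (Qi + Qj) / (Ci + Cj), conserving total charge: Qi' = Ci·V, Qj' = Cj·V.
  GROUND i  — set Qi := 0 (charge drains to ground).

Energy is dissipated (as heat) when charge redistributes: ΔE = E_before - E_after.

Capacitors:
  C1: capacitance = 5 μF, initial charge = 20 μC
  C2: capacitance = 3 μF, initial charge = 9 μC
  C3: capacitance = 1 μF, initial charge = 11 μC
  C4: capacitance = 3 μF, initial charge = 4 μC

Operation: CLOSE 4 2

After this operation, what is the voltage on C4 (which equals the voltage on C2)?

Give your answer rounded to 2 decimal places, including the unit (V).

Answer: 2.17 V

Derivation:
Initial: C1(5μF, Q=20μC, V=4.00V), C2(3μF, Q=9μC, V=3.00V), C3(1μF, Q=11μC, V=11.00V), C4(3μF, Q=4μC, V=1.33V)
Op 1: CLOSE 4-2: Q_total=13.00, C_total=6.00, V=2.17; Q4=6.50, Q2=6.50; dissipated=2.083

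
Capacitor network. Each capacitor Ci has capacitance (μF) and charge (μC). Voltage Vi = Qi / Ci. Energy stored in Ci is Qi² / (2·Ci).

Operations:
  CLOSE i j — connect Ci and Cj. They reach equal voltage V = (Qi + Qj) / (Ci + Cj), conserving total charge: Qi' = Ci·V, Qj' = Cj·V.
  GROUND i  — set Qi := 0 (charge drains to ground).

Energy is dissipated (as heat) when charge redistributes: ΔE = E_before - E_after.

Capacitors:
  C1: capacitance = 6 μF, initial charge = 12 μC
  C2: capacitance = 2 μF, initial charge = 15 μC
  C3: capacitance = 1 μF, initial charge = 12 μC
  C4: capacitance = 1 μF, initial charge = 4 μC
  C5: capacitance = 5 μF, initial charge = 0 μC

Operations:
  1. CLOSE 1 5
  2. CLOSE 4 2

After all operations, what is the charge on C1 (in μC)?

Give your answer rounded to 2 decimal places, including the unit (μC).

Answer: 6.55 μC

Derivation:
Initial: C1(6μF, Q=12μC, V=2.00V), C2(2μF, Q=15μC, V=7.50V), C3(1μF, Q=12μC, V=12.00V), C4(1μF, Q=4μC, V=4.00V), C5(5μF, Q=0μC, V=0.00V)
Op 1: CLOSE 1-5: Q_total=12.00, C_total=11.00, V=1.09; Q1=6.55, Q5=5.45; dissipated=5.455
Op 2: CLOSE 4-2: Q_total=19.00, C_total=3.00, V=6.33; Q4=6.33, Q2=12.67; dissipated=4.083
Final charges: Q1=6.55, Q2=12.67, Q3=12.00, Q4=6.33, Q5=5.45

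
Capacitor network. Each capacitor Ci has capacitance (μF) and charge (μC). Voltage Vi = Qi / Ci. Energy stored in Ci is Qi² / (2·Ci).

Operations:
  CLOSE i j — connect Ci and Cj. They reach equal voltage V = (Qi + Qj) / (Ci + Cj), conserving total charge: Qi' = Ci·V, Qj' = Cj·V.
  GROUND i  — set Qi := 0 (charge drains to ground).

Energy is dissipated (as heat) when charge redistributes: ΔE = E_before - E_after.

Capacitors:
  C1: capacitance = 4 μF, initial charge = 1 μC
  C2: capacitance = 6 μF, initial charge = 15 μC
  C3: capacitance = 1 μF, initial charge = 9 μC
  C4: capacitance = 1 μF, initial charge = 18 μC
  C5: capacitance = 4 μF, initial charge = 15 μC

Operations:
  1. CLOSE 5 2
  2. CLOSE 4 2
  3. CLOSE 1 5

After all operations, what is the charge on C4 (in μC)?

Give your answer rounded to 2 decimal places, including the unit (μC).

Answer: 5.14 μC

Derivation:
Initial: C1(4μF, Q=1μC, V=0.25V), C2(6μF, Q=15μC, V=2.50V), C3(1μF, Q=9μC, V=9.00V), C4(1μF, Q=18μC, V=18.00V), C5(4μF, Q=15μC, V=3.75V)
Op 1: CLOSE 5-2: Q_total=30.00, C_total=10.00, V=3.00; Q5=12.00, Q2=18.00; dissipated=1.875
Op 2: CLOSE 4-2: Q_total=36.00, C_total=7.00, V=5.14; Q4=5.14, Q2=30.86; dissipated=96.429
Op 3: CLOSE 1-5: Q_total=13.00, C_total=8.00, V=1.62; Q1=6.50, Q5=6.50; dissipated=7.562
Final charges: Q1=6.50, Q2=30.86, Q3=9.00, Q4=5.14, Q5=6.50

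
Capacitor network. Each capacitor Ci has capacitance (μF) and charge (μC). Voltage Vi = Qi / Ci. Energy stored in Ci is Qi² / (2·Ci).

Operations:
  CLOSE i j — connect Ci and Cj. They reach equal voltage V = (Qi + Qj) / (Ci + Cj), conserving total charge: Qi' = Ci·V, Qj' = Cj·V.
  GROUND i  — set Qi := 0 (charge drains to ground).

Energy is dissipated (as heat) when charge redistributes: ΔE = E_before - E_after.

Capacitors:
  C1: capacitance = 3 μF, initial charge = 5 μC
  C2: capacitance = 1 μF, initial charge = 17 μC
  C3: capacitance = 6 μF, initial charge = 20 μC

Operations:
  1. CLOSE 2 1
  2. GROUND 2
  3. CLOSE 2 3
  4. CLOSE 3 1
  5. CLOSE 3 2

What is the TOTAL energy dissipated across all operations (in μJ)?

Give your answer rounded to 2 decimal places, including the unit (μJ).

Answer: 115.37 μJ

Derivation:
Initial: C1(3μF, Q=5μC, V=1.67V), C2(1μF, Q=17μC, V=17.00V), C3(6μF, Q=20μC, V=3.33V)
Op 1: CLOSE 2-1: Q_total=22.00, C_total=4.00, V=5.50; Q2=5.50, Q1=16.50; dissipated=88.167
Op 2: GROUND 2: Q2=0; energy lost=15.125
Op 3: CLOSE 2-3: Q_total=20.00, C_total=7.00, V=2.86; Q2=2.86, Q3=17.14; dissipated=4.762
Op 4: CLOSE 3-1: Q_total=33.64, C_total=9.00, V=3.74; Q3=22.43, Q1=11.21; dissipated=6.985
Op 5: CLOSE 3-2: Q_total=25.29, C_total=7.00, V=3.61; Q3=21.67, Q2=3.61; dissipated=0.333
Total dissipated: 115.371 μJ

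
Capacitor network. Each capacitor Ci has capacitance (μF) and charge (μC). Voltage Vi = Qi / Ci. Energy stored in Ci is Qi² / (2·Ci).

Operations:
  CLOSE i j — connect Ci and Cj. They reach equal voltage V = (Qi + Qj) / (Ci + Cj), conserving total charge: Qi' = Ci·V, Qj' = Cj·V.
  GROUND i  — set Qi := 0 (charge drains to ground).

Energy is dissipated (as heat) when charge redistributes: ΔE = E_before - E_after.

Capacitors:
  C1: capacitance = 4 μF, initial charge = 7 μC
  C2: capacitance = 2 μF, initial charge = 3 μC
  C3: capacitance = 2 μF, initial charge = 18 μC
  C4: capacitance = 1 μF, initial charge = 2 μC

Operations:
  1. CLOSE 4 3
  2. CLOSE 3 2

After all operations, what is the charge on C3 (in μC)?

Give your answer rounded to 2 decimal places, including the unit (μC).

Initial: C1(4μF, Q=7μC, V=1.75V), C2(2μF, Q=3μC, V=1.50V), C3(2μF, Q=18μC, V=9.00V), C4(1μF, Q=2μC, V=2.00V)
Op 1: CLOSE 4-3: Q_total=20.00, C_total=3.00, V=6.67; Q4=6.67, Q3=13.33; dissipated=16.333
Op 2: CLOSE 3-2: Q_total=16.33, C_total=4.00, V=4.08; Q3=8.17, Q2=8.17; dissipated=13.347
Final charges: Q1=7.00, Q2=8.17, Q3=8.17, Q4=6.67

Answer: 8.17 μC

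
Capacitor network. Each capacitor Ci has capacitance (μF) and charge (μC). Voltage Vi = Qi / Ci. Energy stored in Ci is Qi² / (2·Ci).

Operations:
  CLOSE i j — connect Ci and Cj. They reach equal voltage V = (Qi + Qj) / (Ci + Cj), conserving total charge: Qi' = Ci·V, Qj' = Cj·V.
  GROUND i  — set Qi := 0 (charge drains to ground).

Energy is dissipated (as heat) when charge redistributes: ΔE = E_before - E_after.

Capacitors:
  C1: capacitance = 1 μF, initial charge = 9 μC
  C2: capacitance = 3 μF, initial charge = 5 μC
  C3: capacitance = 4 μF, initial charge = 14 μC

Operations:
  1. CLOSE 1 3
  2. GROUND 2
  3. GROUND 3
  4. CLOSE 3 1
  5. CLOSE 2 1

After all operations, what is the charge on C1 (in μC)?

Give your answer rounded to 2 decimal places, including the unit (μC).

Answer: 0.23 μC

Derivation:
Initial: C1(1μF, Q=9μC, V=9.00V), C2(3μF, Q=5μC, V=1.67V), C3(4μF, Q=14μC, V=3.50V)
Op 1: CLOSE 1-3: Q_total=23.00, C_total=5.00, V=4.60; Q1=4.60, Q3=18.40; dissipated=12.100
Op 2: GROUND 2: Q2=0; energy lost=4.167
Op 3: GROUND 3: Q3=0; energy lost=42.320
Op 4: CLOSE 3-1: Q_total=4.60, C_total=5.00, V=0.92; Q3=3.68, Q1=0.92; dissipated=8.464
Op 5: CLOSE 2-1: Q_total=0.92, C_total=4.00, V=0.23; Q2=0.69, Q1=0.23; dissipated=0.317
Final charges: Q1=0.23, Q2=0.69, Q3=3.68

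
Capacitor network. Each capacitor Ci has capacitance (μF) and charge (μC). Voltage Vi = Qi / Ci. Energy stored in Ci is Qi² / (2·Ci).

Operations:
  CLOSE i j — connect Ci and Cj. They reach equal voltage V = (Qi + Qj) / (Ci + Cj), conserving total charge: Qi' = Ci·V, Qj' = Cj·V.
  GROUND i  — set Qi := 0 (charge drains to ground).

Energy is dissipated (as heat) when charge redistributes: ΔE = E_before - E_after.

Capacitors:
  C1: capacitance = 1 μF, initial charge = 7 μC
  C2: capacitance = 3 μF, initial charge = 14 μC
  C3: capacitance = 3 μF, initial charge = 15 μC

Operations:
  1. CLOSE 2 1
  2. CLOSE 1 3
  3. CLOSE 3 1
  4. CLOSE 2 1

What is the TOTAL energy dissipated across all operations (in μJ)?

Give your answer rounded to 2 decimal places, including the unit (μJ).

Answer: 2.08 μJ

Derivation:
Initial: C1(1μF, Q=7μC, V=7.00V), C2(3μF, Q=14μC, V=4.67V), C3(3μF, Q=15μC, V=5.00V)
Op 1: CLOSE 2-1: Q_total=21.00, C_total=4.00, V=5.25; Q2=15.75, Q1=5.25; dissipated=2.042
Op 2: CLOSE 1-3: Q_total=20.25, C_total=4.00, V=5.06; Q1=5.06, Q3=15.19; dissipated=0.023
Op 3: CLOSE 3-1: Q_total=20.25, C_total=4.00, V=5.06; Q3=15.19, Q1=5.06; dissipated=0.000
Op 4: CLOSE 2-1: Q_total=20.81, C_total=4.00, V=5.20; Q2=15.61, Q1=5.20; dissipated=0.013
Total dissipated: 2.078 μJ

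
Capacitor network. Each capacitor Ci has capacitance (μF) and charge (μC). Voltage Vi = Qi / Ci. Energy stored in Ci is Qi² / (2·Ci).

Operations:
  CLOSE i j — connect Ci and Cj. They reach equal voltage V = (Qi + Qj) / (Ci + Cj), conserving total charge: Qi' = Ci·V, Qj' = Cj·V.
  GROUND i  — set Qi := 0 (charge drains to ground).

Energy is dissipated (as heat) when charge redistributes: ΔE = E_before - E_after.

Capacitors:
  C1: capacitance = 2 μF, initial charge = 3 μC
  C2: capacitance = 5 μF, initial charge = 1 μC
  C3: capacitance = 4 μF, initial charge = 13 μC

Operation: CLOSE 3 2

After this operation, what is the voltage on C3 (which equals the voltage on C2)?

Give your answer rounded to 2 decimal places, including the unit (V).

Answer: 1.56 V

Derivation:
Initial: C1(2μF, Q=3μC, V=1.50V), C2(5μF, Q=1μC, V=0.20V), C3(4μF, Q=13μC, V=3.25V)
Op 1: CLOSE 3-2: Q_total=14.00, C_total=9.00, V=1.56; Q3=6.22, Q2=7.78; dissipated=10.336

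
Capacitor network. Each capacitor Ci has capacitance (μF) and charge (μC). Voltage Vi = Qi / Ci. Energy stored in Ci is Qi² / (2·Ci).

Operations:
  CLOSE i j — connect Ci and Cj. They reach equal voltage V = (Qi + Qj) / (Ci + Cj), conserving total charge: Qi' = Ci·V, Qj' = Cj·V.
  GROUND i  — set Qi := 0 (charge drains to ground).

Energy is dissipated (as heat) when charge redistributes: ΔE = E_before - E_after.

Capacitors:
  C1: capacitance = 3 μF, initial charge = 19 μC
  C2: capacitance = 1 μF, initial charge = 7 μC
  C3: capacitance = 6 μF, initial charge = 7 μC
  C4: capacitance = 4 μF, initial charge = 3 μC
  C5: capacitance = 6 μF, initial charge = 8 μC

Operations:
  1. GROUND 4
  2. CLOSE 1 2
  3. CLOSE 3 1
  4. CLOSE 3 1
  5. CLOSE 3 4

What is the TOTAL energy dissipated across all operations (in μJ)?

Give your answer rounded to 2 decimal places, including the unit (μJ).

Answer: 40.14 μJ

Derivation:
Initial: C1(3μF, Q=19μC, V=6.33V), C2(1μF, Q=7μC, V=7.00V), C3(6μF, Q=7μC, V=1.17V), C4(4μF, Q=3μC, V=0.75V), C5(6μF, Q=8μC, V=1.33V)
Op 1: GROUND 4: Q4=0; energy lost=1.125
Op 2: CLOSE 1-2: Q_total=26.00, C_total=4.00, V=6.50; Q1=19.50, Q2=6.50; dissipated=0.167
Op 3: CLOSE 3-1: Q_total=26.50, C_total=9.00, V=2.94; Q3=17.67, Q1=8.83; dissipated=28.444
Op 4: CLOSE 3-1: Q_total=26.50, C_total=9.00, V=2.94; Q3=17.67, Q1=8.83; dissipated=0.000
Op 5: CLOSE 3-4: Q_total=17.67, C_total=10.00, V=1.77; Q3=10.60, Q4=7.07; dissipated=10.404
Total dissipated: 40.140 μJ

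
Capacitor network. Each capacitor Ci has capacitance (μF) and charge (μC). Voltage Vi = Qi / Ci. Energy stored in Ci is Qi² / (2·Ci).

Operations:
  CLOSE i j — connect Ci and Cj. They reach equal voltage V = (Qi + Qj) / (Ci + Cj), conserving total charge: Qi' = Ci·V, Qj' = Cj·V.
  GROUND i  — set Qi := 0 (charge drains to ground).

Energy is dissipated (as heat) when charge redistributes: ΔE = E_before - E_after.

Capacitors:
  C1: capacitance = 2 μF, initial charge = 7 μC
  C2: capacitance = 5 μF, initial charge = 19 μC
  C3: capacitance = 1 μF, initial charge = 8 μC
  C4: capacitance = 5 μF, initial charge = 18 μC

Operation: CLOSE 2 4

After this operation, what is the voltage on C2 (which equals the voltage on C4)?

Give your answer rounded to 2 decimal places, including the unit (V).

Answer: 3.70 V

Derivation:
Initial: C1(2μF, Q=7μC, V=3.50V), C2(5μF, Q=19μC, V=3.80V), C3(1μF, Q=8μC, V=8.00V), C4(5μF, Q=18μC, V=3.60V)
Op 1: CLOSE 2-4: Q_total=37.00, C_total=10.00, V=3.70; Q2=18.50, Q4=18.50; dissipated=0.050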